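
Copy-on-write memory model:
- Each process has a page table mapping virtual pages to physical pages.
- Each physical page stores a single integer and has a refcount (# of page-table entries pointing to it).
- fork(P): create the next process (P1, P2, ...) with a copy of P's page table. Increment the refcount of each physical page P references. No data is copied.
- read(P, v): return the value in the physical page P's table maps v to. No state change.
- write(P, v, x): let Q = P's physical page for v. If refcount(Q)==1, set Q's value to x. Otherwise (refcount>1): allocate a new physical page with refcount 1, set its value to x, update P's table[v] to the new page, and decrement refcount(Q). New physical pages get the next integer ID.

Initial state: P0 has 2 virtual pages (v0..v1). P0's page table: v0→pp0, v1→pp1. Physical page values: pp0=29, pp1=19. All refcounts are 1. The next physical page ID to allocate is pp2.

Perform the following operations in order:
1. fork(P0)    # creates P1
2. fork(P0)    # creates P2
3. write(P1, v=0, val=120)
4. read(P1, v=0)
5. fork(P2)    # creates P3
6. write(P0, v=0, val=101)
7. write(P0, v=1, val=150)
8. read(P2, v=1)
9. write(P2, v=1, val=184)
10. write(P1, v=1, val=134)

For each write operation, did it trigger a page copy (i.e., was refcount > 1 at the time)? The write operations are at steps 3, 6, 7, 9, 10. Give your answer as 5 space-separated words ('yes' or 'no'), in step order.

Op 1: fork(P0) -> P1. 2 ppages; refcounts: pp0:2 pp1:2
Op 2: fork(P0) -> P2. 2 ppages; refcounts: pp0:3 pp1:3
Op 3: write(P1, v0, 120). refcount(pp0)=3>1 -> COPY to pp2. 3 ppages; refcounts: pp0:2 pp1:3 pp2:1
Op 4: read(P1, v0) -> 120. No state change.
Op 5: fork(P2) -> P3. 3 ppages; refcounts: pp0:3 pp1:4 pp2:1
Op 6: write(P0, v0, 101). refcount(pp0)=3>1 -> COPY to pp3. 4 ppages; refcounts: pp0:2 pp1:4 pp2:1 pp3:1
Op 7: write(P0, v1, 150). refcount(pp1)=4>1 -> COPY to pp4. 5 ppages; refcounts: pp0:2 pp1:3 pp2:1 pp3:1 pp4:1
Op 8: read(P2, v1) -> 19. No state change.
Op 9: write(P2, v1, 184). refcount(pp1)=3>1 -> COPY to pp5. 6 ppages; refcounts: pp0:2 pp1:2 pp2:1 pp3:1 pp4:1 pp5:1
Op 10: write(P1, v1, 134). refcount(pp1)=2>1 -> COPY to pp6. 7 ppages; refcounts: pp0:2 pp1:1 pp2:1 pp3:1 pp4:1 pp5:1 pp6:1

yes yes yes yes yes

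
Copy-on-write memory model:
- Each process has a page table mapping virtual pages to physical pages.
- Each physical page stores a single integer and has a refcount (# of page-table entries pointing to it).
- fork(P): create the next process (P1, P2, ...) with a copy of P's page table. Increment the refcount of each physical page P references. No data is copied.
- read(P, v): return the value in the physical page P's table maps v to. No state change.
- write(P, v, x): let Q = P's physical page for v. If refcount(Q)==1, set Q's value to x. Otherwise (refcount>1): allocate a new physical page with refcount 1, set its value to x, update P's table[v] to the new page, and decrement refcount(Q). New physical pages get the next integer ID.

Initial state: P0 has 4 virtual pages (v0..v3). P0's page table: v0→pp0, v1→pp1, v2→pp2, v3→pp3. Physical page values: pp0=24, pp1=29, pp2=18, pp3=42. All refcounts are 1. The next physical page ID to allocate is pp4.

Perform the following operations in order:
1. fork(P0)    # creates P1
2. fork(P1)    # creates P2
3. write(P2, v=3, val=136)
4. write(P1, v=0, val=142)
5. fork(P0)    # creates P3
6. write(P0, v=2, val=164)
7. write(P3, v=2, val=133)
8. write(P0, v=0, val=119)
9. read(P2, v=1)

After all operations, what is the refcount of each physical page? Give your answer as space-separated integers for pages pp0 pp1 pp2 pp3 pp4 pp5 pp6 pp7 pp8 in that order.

Op 1: fork(P0) -> P1. 4 ppages; refcounts: pp0:2 pp1:2 pp2:2 pp3:2
Op 2: fork(P1) -> P2. 4 ppages; refcounts: pp0:3 pp1:3 pp2:3 pp3:3
Op 3: write(P2, v3, 136). refcount(pp3)=3>1 -> COPY to pp4. 5 ppages; refcounts: pp0:3 pp1:3 pp2:3 pp3:2 pp4:1
Op 4: write(P1, v0, 142). refcount(pp0)=3>1 -> COPY to pp5. 6 ppages; refcounts: pp0:2 pp1:3 pp2:3 pp3:2 pp4:1 pp5:1
Op 5: fork(P0) -> P3. 6 ppages; refcounts: pp0:3 pp1:4 pp2:4 pp3:3 pp4:1 pp5:1
Op 6: write(P0, v2, 164). refcount(pp2)=4>1 -> COPY to pp6. 7 ppages; refcounts: pp0:3 pp1:4 pp2:3 pp3:3 pp4:1 pp5:1 pp6:1
Op 7: write(P3, v2, 133). refcount(pp2)=3>1 -> COPY to pp7. 8 ppages; refcounts: pp0:3 pp1:4 pp2:2 pp3:3 pp4:1 pp5:1 pp6:1 pp7:1
Op 8: write(P0, v0, 119). refcount(pp0)=3>1 -> COPY to pp8. 9 ppages; refcounts: pp0:2 pp1:4 pp2:2 pp3:3 pp4:1 pp5:1 pp6:1 pp7:1 pp8:1
Op 9: read(P2, v1) -> 29. No state change.

Answer: 2 4 2 3 1 1 1 1 1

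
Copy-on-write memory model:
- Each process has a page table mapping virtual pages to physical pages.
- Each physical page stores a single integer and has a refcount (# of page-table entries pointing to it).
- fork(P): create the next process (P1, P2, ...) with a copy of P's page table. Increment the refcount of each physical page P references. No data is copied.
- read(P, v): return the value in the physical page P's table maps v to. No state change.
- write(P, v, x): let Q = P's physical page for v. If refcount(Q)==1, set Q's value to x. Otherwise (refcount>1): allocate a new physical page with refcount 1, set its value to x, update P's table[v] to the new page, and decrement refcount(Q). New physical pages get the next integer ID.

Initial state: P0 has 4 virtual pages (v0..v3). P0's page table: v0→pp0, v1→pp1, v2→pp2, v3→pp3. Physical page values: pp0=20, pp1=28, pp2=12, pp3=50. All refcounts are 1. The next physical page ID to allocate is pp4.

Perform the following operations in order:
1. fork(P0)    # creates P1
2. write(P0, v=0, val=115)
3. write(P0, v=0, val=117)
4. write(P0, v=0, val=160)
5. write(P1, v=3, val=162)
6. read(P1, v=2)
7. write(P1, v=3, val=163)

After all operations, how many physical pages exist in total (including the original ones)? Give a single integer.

Op 1: fork(P0) -> P1. 4 ppages; refcounts: pp0:2 pp1:2 pp2:2 pp3:2
Op 2: write(P0, v0, 115). refcount(pp0)=2>1 -> COPY to pp4. 5 ppages; refcounts: pp0:1 pp1:2 pp2:2 pp3:2 pp4:1
Op 3: write(P0, v0, 117). refcount(pp4)=1 -> write in place. 5 ppages; refcounts: pp0:1 pp1:2 pp2:2 pp3:2 pp4:1
Op 4: write(P0, v0, 160). refcount(pp4)=1 -> write in place. 5 ppages; refcounts: pp0:1 pp1:2 pp2:2 pp3:2 pp4:1
Op 5: write(P1, v3, 162). refcount(pp3)=2>1 -> COPY to pp5. 6 ppages; refcounts: pp0:1 pp1:2 pp2:2 pp3:1 pp4:1 pp5:1
Op 6: read(P1, v2) -> 12. No state change.
Op 7: write(P1, v3, 163). refcount(pp5)=1 -> write in place. 6 ppages; refcounts: pp0:1 pp1:2 pp2:2 pp3:1 pp4:1 pp5:1

Answer: 6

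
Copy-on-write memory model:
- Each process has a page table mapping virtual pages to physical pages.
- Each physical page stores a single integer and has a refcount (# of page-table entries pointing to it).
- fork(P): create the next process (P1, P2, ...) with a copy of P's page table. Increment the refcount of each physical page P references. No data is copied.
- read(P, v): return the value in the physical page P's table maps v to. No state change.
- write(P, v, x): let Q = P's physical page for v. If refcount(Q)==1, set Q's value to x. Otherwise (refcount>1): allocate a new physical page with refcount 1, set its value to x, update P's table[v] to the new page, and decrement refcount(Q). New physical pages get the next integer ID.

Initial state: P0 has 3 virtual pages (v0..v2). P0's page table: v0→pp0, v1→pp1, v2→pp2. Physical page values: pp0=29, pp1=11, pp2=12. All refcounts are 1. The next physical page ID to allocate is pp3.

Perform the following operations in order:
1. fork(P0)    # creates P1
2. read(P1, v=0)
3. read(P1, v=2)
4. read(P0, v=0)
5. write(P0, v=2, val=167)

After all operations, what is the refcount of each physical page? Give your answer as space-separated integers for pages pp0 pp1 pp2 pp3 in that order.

Op 1: fork(P0) -> P1. 3 ppages; refcounts: pp0:2 pp1:2 pp2:2
Op 2: read(P1, v0) -> 29. No state change.
Op 3: read(P1, v2) -> 12. No state change.
Op 4: read(P0, v0) -> 29. No state change.
Op 5: write(P0, v2, 167). refcount(pp2)=2>1 -> COPY to pp3. 4 ppages; refcounts: pp0:2 pp1:2 pp2:1 pp3:1

Answer: 2 2 1 1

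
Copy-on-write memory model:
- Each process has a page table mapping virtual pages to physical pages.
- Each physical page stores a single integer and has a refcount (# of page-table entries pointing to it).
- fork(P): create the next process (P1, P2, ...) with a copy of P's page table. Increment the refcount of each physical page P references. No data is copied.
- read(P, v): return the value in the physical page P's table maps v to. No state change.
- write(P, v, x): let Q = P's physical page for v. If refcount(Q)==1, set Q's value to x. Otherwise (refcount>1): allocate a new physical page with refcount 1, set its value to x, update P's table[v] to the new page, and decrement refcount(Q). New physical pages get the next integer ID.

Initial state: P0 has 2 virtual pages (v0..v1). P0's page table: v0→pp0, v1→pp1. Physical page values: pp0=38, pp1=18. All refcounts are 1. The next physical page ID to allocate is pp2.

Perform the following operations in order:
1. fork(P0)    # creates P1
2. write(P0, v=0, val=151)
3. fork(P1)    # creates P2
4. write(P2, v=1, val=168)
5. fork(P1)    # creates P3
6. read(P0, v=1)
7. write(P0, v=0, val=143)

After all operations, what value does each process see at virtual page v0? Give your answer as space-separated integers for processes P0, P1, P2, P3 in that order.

Op 1: fork(P0) -> P1. 2 ppages; refcounts: pp0:2 pp1:2
Op 2: write(P0, v0, 151). refcount(pp0)=2>1 -> COPY to pp2. 3 ppages; refcounts: pp0:1 pp1:2 pp2:1
Op 3: fork(P1) -> P2. 3 ppages; refcounts: pp0:2 pp1:3 pp2:1
Op 4: write(P2, v1, 168). refcount(pp1)=3>1 -> COPY to pp3. 4 ppages; refcounts: pp0:2 pp1:2 pp2:1 pp3:1
Op 5: fork(P1) -> P3. 4 ppages; refcounts: pp0:3 pp1:3 pp2:1 pp3:1
Op 6: read(P0, v1) -> 18. No state change.
Op 7: write(P0, v0, 143). refcount(pp2)=1 -> write in place. 4 ppages; refcounts: pp0:3 pp1:3 pp2:1 pp3:1
P0: v0 -> pp2 = 143
P1: v0 -> pp0 = 38
P2: v0 -> pp0 = 38
P3: v0 -> pp0 = 38

Answer: 143 38 38 38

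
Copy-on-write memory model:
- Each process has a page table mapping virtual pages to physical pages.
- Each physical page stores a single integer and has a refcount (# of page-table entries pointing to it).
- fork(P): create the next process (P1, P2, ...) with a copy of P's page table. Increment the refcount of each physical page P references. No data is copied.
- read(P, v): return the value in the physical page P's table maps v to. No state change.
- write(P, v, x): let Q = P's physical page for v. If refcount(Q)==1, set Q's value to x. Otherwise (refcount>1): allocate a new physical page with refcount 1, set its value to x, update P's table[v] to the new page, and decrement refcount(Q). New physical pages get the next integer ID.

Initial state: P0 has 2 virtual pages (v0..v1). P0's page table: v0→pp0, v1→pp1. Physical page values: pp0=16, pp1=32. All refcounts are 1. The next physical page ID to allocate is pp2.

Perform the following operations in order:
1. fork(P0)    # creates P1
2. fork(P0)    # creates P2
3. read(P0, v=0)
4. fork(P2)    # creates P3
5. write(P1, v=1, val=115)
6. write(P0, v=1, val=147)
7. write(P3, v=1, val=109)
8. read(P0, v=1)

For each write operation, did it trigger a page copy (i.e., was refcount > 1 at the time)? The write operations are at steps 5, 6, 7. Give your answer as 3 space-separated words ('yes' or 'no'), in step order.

Op 1: fork(P0) -> P1. 2 ppages; refcounts: pp0:2 pp1:2
Op 2: fork(P0) -> P2. 2 ppages; refcounts: pp0:3 pp1:3
Op 3: read(P0, v0) -> 16. No state change.
Op 4: fork(P2) -> P3. 2 ppages; refcounts: pp0:4 pp1:4
Op 5: write(P1, v1, 115). refcount(pp1)=4>1 -> COPY to pp2. 3 ppages; refcounts: pp0:4 pp1:3 pp2:1
Op 6: write(P0, v1, 147). refcount(pp1)=3>1 -> COPY to pp3. 4 ppages; refcounts: pp0:4 pp1:2 pp2:1 pp3:1
Op 7: write(P3, v1, 109). refcount(pp1)=2>1 -> COPY to pp4. 5 ppages; refcounts: pp0:4 pp1:1 pp2:1 pp3:1 pp4:1
Op 8: read(P0, v1) -> 147. No state change.

yes yes yes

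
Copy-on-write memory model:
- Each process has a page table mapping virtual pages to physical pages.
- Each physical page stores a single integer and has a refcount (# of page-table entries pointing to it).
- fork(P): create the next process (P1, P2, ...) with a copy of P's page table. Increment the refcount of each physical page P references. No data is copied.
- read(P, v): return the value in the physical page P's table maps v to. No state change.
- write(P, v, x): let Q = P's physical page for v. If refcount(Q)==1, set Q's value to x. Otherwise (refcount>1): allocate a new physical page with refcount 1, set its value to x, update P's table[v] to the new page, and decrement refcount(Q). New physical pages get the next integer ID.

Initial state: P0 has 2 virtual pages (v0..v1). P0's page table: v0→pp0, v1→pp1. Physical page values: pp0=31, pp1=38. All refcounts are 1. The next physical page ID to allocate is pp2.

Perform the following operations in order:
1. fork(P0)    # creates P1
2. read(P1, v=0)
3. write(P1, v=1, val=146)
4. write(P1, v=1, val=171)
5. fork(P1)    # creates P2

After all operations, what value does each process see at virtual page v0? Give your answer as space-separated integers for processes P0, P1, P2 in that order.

Answer: 31 31 31

Derivation:
Op 1: fork(P0) -> P1. 2 ppages; refcounts: pp0:2 pp1:2
Op 2: read(P1, v0) -> 31. No state change.
Op 3: write(P1, v1, 146). refcount(pp1)=2>1 -> COPY to pp2. 3 ppages; refcounts: pp0:2 pp1:1 pp2:1
Op 4: write(P1, v1, 171). refcount(pp2)=1 -> write in place. 3 ppages; refcounts: pp0:2 pp1:1 pp2:1
Op 5: fork(P1) -> P2. 3 ppages; refcounts: pp0:3 pp1:1 pp2:2
P0: v0 -> pp0 = 31
P1: v0 -> pp0 = 31
P2: v0 -> pp0 = 31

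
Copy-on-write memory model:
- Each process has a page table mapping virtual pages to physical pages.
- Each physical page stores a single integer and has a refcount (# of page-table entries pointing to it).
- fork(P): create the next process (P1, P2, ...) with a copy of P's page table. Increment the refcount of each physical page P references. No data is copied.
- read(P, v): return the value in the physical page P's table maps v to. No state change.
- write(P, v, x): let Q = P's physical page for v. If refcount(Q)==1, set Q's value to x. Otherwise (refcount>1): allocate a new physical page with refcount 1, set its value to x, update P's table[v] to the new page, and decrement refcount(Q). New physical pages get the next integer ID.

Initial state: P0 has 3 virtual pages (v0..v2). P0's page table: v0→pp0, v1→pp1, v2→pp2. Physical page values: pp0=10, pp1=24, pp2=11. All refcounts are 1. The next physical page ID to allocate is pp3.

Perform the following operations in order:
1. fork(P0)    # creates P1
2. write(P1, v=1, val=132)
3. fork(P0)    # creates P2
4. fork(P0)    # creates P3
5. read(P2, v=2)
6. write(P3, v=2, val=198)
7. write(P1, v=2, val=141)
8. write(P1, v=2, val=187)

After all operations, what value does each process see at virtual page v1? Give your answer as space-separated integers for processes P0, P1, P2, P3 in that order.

Op 1: fork(P0) -> P1. 3 ppages; refcounts: pp0:2 pp1:2 pp2:2
Op 2: write(P1, v1, 132). refcount(pp1)=2>1 -> COPY to pp3. 4 ppages; refcounts: pp0:2 pp1:1 pp2:2 pp3:1
Op 3: fork(P0) -> P2. 4 ppages; refcounts: pp0:3 pp1:2 pp2:3 pp3:1
Op 4: fork(P0) -> P3. 4 ppages; refcounts: pp0:4 pp1:3 pp2:4 pp3:1
Op 5: read(P2, v2) -> 11. No state change.
Op 6: write(P3, v2, 198). refcount(pp2)=4>1 -> COPY to pp4. 5 ppages; refcounts: pp0:4 pp1:3 pp2:3 pp3:1 pp4:1
Op 7: write(P1, v2, 141). refcount(pp2)=3>1 -> COPY to pp5. 6 ppages; refcounts: pp0:4 pp1:3 pp2:2 pp3:1 pp4:1 pp5:1
Op 8: write(P1, v2, 187). refcount(pp5)=1 -> write in place. 6 ppages; refcounts: pp0:4 pp1:3 pp2:2 pp3:1 pp4:1 pp5:1
P0: v1 -> pp1 = 24
P1: v1 -> pp3 = 132
P2: v1 -> pp1 = 24
P3: v1 -> pp1 = 24

Answer: 24 132 24 24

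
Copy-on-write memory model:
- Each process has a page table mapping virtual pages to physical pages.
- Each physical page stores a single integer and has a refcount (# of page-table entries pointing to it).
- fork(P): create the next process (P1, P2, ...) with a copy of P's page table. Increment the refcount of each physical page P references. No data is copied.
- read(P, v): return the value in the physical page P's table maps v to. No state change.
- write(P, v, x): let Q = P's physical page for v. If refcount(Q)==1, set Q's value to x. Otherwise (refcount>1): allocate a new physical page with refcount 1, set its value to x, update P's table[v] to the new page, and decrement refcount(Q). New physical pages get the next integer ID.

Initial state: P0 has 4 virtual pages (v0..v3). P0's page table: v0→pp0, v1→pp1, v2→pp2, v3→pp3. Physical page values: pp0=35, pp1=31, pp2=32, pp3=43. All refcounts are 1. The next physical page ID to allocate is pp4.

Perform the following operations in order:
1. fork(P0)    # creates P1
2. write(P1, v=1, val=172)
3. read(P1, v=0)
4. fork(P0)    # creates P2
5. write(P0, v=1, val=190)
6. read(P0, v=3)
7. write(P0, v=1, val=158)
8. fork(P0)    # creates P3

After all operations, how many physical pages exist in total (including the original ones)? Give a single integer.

Op 1: fork(P0) -> P1. 4 ppages; refcounts: pp0:2 pp1:2 pp2:2 pp3:2
Op 2: write(P1, v1, 172). refcount(pp1)=2>1 -> COPY to pp4. 5 ppages; refcounts: pp0:2 pp1:1 pp2:2 pp3:2 pp4:1
Op 3: read(P1, v0) -> 35. No state change.
Op 4: fork(P0) -> P2. 5 ppages; refcounts: pp0:3 pp1:2 pp2:3 pp3:3 pp4:1
Op 5: write(P0, v1, 190). refcount(pp1)=2>1 -> COPY to pp5. 6 ppages; refcounts: pp0:3 pp1:1 pp2:3 pp3:3 pp4:1 pp5:1
Op 6: read(P0, v3) -> 43. No state change.
Op 7: write(P0, v1, 158). refcount(pp5)=1 -> write in place. 6 ppages; refcounts: pp0:3 pp1:1 pp2:3 pp3:3 pp4:1 pp5:1
Op 8: fork(P0) -> P3. 6 ppages; refcounts: pp0:4 pp1:1 pp2:4 pp3:4 pp4:1 pp5:2

Answer: 6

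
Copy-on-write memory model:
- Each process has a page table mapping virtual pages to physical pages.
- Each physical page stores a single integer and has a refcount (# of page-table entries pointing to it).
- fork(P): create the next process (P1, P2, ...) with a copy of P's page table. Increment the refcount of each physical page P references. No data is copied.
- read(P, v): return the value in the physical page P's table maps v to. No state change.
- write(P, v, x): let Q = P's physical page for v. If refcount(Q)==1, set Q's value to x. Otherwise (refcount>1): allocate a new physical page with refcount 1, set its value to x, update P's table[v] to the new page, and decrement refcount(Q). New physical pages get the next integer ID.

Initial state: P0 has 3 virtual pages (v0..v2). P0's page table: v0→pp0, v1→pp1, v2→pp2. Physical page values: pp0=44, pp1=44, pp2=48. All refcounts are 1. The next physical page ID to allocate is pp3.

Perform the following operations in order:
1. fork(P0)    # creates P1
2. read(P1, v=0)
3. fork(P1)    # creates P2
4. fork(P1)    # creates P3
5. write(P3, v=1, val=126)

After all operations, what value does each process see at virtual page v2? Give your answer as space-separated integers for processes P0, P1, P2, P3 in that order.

Answer: 48 48 48 48

Derivation:
Op 1: fork(P0) -> P1. 3 ppages; refcounts: pp0:2 pp1:2 pp2:2
Op 2: read(P1, v0) -> 44. No state change.
Op 3: fork(P1) -> P2. 3 ppages; refcounts: pp0:3 pp1:3 pp2:3
Op 4: fork(P1) -> P3. 3 ppages; refcounts: pp0:4 pp1:4 pp2:4
Op 5: write(P3, v1, 126). refcount(pp1)=4>1 -> COPY to pp3. 4 ppages; refcounts: pp0:4 pp1:3 pp2:4 pp3:1
P0: v2 -> pp2 = 48
P1: v2 -> pp2 = 48
P2: v2 -> pp2 = 48
P3: v2 -> pp2 = 48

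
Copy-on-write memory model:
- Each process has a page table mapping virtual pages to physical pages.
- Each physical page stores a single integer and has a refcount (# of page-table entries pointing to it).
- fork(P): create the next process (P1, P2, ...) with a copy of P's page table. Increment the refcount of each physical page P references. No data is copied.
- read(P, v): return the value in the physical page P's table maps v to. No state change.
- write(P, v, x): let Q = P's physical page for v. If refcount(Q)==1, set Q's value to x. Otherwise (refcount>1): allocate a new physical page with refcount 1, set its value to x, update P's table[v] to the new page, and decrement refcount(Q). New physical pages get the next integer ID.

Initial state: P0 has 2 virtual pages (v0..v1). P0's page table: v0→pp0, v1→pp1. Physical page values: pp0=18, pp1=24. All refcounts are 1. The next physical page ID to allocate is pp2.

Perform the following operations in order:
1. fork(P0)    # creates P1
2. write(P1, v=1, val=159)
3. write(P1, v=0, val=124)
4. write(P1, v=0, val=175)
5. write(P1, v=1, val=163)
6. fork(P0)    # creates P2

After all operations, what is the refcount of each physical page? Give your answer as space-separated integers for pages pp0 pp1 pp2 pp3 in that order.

Op 1: fork(P0) -> P1. 2 ppages; refcounts: pp0:2 pp1:2
Op 2: write(P1, v1, 159). refcount(pp1)=2>1 -> COPY to pp2. 3 ppages; refcounts: pp0:2 pp1:1 pp2:1
Op 3: write(P1, v0, 124). refcount(pp0)=2>1 -> COPY to pp3. 4 ppages; refcounts: pp0:1 pp1:1 pp2:1 pp3:1
Op 4: write(P1, v0, 175). refcount(pp3)=1 -> write in place. 4 ppages; refcounts: pp0:1 pp1:1 pp2:1 pp3:1
Op 5: write(P1, v1, 163). refcount(pp2)=1 -> write in place. 4 ppages; refcounts: pp0:1 pp1:1 pp2:1 pp3:1
Op 6: fork(P0) -> P2. 4 ppages; refcounts: pp0:2 pp1:2 pp2:1 pp3:1

Answer: 2 2 1 1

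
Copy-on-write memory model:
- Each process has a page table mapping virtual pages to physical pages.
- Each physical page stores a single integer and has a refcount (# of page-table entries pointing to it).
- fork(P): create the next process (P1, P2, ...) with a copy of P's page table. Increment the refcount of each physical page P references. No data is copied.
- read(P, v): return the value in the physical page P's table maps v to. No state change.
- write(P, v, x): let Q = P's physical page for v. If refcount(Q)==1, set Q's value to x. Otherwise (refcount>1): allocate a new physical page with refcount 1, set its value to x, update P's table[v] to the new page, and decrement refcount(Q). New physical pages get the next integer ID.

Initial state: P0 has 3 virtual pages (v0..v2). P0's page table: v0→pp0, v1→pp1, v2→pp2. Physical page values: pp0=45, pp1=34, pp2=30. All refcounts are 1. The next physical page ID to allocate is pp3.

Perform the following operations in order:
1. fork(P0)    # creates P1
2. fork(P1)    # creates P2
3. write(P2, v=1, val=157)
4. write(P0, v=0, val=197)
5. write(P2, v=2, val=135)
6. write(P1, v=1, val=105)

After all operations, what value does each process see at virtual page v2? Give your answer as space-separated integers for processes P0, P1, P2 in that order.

Op 1: fork(P0) -> P1. 3 ppages; refcounts: pp0:2 pp1:2 pp2:2
Op 2: fork(P1) -> P2. 3 ppages; refcounts: pp0:3 pp1:3 pp2:3
Op 3: write(P2, v1, 157). refcount(pp1)=3>1 -> COPY to pp3. 4 ppages; refcounts: pp0:3 pp1:2 pp2:3 pp3:1
Op 4: write(P0, v0, 197). refcount(pp0)=3>1 -> COPY to pp4. 5 ppages; refcounts: pp0:2 pp1:2 pp2:3 pp3:1 pp4:1
Op 5: write(P2, v2, 135). refcount(pp2)=3>1 -> COPY to pp5. 6 ppages; refcounts: pp0:2 pp1:2 pp2:2 pp3:1 pp4:1 pp5:1
Op 6: write(P1, v1, 105). refcount(pp1)=2>1 -> COPY to pp6. 7 ppages; refcounts: pp0:2 pp1:1 pp2:2 pp3:1 pp4:1 pp5:1 pp6:1
P0: v2 -> pp2 = 30
P1: v2 -> pp2 = 30
P2: v2 -> pp5 = 135

Answer: 30 30 135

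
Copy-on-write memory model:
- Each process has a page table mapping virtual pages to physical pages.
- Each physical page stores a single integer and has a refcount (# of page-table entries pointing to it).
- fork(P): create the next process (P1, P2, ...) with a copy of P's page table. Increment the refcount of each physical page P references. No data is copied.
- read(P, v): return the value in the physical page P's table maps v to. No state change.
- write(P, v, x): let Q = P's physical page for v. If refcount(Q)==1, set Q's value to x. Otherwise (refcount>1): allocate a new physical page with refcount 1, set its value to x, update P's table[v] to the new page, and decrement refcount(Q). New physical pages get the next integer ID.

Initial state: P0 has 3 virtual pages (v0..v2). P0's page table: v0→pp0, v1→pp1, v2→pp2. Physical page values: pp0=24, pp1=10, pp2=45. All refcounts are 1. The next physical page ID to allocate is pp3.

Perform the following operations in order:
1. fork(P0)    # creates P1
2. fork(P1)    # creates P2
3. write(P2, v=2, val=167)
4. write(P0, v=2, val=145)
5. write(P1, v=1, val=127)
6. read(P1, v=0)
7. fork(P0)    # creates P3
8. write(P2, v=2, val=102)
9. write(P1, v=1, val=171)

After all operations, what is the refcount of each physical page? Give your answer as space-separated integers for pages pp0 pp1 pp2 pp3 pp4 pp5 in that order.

Answer: 4 3 1 1 2 1

Derivation:
Op 1: fork(P0) -> P1. 3 ppages; refcounts: pp0:2 pp1:2 pp2:2
Op 2: fork(P1) -> P2. 3 ppages; refcounts: pp0:3 pp1:3 pp2:3
Op 3: write(P2, v2, 167). refcount(pp2)=3>1 -> COPY to pp3. 4 ppages; refcounts: pp0:3 pp1:3 pp2:2 pp3:1
Op 4: write(P0, v2, 145). refcount(pp2)=2>1 -> COPY to pp4. 5 ppages; refcounts: pp0:3 pp1:3 pp2:1 pp3:1 pp4:1
Op 5: write(P1, v1, 127). refcount(pp1)=3>1 -> COPY to pp5. 6 ppages; refcounts: pp0:3 pp1:2 pp2:1 pp3:1 pp4:1 pp5:1
Op 6: read(P1, v0) -> 24. No state change.
Op 7: fork(P0) -> P3. 6 ppages; refcounts: pp0:4 pp1:3 pp2:1 pp3:1 pp4:2 pp5:1
Op 8: write(P2, v2, 102). refcount(pp3)=1 -> write in place. 6 ppages; refcounts: pp0:4 pp1:3 pp2:1 pp3:1 pp4:2 pp5:1
Op 9: write(P1, v1, 171). refcount(pp5)=1 -> write in place. 6 ppages; refcounts: pp0:4 pp1:3 pp2:1 pp3:1 pp4:2 pp5:1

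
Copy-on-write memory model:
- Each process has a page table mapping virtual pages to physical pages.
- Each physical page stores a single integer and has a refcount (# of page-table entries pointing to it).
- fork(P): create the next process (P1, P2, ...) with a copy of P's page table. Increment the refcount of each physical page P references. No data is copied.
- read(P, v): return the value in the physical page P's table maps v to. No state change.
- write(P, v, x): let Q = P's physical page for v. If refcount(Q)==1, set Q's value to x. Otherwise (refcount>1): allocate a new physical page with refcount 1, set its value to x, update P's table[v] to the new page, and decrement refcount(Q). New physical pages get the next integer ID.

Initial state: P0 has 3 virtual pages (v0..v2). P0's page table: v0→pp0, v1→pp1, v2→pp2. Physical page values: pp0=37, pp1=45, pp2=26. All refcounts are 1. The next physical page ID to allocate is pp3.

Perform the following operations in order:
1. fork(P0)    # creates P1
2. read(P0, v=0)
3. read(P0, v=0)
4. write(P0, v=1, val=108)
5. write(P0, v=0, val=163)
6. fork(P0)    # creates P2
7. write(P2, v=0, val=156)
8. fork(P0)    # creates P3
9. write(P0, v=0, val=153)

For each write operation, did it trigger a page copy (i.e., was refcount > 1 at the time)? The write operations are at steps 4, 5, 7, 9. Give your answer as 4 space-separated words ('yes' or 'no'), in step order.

Op 1: fork(P0) -> P1. 3 ppages; refcounts: pp0:2 pp1:2 pp2:2
Op 2: read(P0, v0) -> 37. No state change.
Op 3: read(P0, v0) -> 37. No state change.
Op 4: write(P0, v1, 108). refcount(pp1)=2>1 -> COPY to pp3. 4 ppages; refcounts: pp0:2 pp1:1 pp2:2 pp3:1
Op 5: write(P0, v0, 163). refcount(pp0)=2>1 -> COPY to pp4. 5 ppages; refcounts: pp0:1 pp1:1 pp2:2 pp3:1 pp4:1
Op 6: fork(P0) -> P2. 5 ppages; refcounts: pp0:1 pp1:1 pp2:3 pp3:2 pp4:2
Op 7: write(P2, v0, 156). refcount(pp4)=2>1 -> COPY to pp5. 6 ppages; refcounts: pp0:1 pp1:1 pp2:3 pp3:2 pp4:1 pp5:1
Op 8: fork(P0) -> P3. 6 ppages; refcounts: pp0:1 pp1:1 pp2:4 pp3:3 pp4:2 pp5:1
Op 9: write(P0, v0, 153). refcount(pp4)=2>1 -> COPY to pp6. 7 ppages; refcounts: pp0:1 pp1:1 pp2:4 pp3:3 pp4:1 pp5:1 pp6:1

yes yes yes yes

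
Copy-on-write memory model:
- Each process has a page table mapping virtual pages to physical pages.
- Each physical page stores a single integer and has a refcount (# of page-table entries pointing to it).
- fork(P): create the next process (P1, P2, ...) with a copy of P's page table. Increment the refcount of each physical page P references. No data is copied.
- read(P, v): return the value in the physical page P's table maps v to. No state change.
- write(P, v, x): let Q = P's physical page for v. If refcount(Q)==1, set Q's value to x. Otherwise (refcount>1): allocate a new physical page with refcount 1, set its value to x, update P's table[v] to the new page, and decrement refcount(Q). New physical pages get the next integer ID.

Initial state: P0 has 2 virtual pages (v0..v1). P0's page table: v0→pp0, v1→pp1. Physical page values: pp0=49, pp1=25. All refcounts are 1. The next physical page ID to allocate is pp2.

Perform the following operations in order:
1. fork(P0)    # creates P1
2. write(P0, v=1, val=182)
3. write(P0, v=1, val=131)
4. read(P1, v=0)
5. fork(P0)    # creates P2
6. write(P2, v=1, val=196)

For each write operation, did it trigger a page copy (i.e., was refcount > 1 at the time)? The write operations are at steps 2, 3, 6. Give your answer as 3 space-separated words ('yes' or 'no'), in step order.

Op 1: fork(P0) -> P1. 2 ppages; refcounts: pp0:2 pp1:2
Op 2: write(P0, v1, 182). refcount(pp1)=2>1 -> COPY to pp2. 3 ppages; refcounts: pp0:2 pp1:1 pp2:1
Op 3: write(P0, v1, 131). refcount(pp2)=1 -> write in place. 3 ppages; refcounts: pp0:2 pp1:1 pp2:1
Op 4: read(P1, v0) -> 49. No state change.
Op 5: fork(P0) -> P2. 3 ppages; refcounts: pp0:3 pp1:1 pp2:2
Op 6: write(P2, v1, 196). refcount(pp2)=2>1 -> COPY to pp3. 4 ppages; refcounts: pp0:3 pp1:1 pp2:1 pp3:1

yes no yes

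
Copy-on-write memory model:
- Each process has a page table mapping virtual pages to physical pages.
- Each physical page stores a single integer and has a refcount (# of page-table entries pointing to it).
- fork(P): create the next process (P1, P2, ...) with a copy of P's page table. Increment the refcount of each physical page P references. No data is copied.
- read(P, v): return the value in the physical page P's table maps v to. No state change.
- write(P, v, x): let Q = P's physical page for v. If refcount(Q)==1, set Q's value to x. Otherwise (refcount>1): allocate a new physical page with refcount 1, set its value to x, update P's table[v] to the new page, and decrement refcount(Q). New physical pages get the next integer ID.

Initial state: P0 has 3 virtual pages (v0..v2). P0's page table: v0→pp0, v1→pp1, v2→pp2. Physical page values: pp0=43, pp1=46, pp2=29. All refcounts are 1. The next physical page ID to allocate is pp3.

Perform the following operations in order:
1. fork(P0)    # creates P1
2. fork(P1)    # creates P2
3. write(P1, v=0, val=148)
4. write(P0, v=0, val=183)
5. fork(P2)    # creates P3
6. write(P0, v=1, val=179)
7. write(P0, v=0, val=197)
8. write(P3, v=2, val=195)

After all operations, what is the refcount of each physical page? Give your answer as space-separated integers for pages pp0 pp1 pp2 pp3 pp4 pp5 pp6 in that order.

Answer: 2 3 3 1 1 1 1

Derivation:
Op 1: fork(P0) -> P1. 3 ppages; refcounts: pp0:2 pp1:2 pp2:2
Op 2: fork(P1) -> P2. 3 ppages; refcounts: pp0:3 pp1:3 pp2:3
Op 3: write(P1, v0, 148). refcount(pp0)=3>1 -> COPY to pp3. 4 ppages; refcounts: pp0:2 pp1:3 pp2:3 pp3:1
Op 4: write(P0, v0, 183). refcount(pp0)=2>1 -> COPY to pp4. 5 ppages; refcounts: pp0:1 pp1:3 pp2:3 pp3:1 pp4:1
Op 5: fork(P2) -> P3. 5 ppages; refcounts: pp0:2 pp1:4 pp2:4 pp3:1 pp4:1
Op 6: write(P0, v1, 179). refcount(pp1)=4>1 -> COPY to pp5. 6 ppages; refcounts: pp0:2 pp1:3 pp2:4 pp3:1 pp4:1 pp5:1
Op 7: write(P0, v0, 197). refcount(pp4)=1 -> write in place. 6 ppages; refcounts: pp0:2 pp1:3 pp2:4 pp3:1 pp4:1 pp5:1
Op 8: write(P3, v2, 195). refcount(pp2)=4>1 -> COPY to pp6. 7 ppages; refcounts: pp0:2 pp1:3 pp2:3 pp3:1 pp4:1 pp5:1 pp6:1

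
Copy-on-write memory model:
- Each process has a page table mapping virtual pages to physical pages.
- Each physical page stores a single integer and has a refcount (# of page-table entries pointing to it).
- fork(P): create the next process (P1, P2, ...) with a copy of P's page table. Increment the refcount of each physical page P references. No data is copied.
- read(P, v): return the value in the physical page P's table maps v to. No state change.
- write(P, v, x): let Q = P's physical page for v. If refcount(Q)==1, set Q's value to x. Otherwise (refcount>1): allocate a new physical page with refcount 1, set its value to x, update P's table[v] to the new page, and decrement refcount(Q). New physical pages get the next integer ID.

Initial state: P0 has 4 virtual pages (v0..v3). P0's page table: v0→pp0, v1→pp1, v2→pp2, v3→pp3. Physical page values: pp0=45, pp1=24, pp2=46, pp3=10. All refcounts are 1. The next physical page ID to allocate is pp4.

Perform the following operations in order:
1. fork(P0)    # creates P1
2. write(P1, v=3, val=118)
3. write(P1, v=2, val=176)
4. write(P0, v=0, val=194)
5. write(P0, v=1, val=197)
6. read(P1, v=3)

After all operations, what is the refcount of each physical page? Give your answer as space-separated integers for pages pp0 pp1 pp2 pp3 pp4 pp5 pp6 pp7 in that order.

Answer: 1 1 1 1 1 1 1 1

Derivation:
Op 1: fork(P0) -> P1. 4 ppages; refcounts: pp0:2 pp1:2 pp2:2 pp3:2
Op 2: write(P1, v3, 118). refcount(pp3)=2>1 -> COPY to pp4. 5 ppages; refcounts: pp0:2 pp1:2 pp2:2 pp3:1 pp4:1
Op 3: write(P1, v2, 176). refcount(pp2)=2>1 -> COPY to pp5. 6 ppages; refcounts: pp0:2 pp1:2 pp2:1 pp3:1 pp4:1 pp5:1
Op 4: write(P0, v0, 194). refcount(pp0)=2>1 -> COPY to pp6. 7 ppages; refcounts: pp0:1 pp1:2 pp2:1 pp3:1 pp4:1 pp5:1 pp6:1
Op 5: write(P0, v1, 197). refcount(pp1)=2>1 -> COPY to pp7. 8 ppages; refcounts: pp0:1 pp1:1 pp2:1 pp3:1 pp4:1 pp5:1 pp6:1 pp7:1
Op 6: read(P1, v3) -> 118. No state change.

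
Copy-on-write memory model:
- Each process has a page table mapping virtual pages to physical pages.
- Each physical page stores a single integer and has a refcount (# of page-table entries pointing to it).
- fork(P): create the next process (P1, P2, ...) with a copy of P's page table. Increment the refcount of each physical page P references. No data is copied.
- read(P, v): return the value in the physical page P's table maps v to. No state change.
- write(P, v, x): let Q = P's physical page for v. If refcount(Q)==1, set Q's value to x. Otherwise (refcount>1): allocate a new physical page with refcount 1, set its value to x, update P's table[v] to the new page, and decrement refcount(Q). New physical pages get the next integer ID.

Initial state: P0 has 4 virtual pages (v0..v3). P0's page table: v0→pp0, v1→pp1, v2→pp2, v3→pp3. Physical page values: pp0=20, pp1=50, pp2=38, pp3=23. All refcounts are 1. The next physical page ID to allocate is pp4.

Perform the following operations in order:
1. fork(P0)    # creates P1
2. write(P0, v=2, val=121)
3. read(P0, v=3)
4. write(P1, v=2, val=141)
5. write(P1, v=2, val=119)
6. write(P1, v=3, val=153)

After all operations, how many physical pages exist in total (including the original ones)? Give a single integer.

Answer: 6

Derivation:
Op 1: fork(P0) -> P1. 4 ppages; refcounts: pp0:2 pp1:2 pp2:2 pp3:2
Op 2: write(P0, v2, 121). refcount(pp2)=2>1 -> COPY to pp4. 5 ppages; refcounts: pp0:2 pp1:2 pp2:1 pp3:2 pp4:1
Op 3: read(P0, v3) -> 23. No state change.
Op 4: write(P1, v2, 141). refcount(pp2)=1 -> write in place. 5 ppages; refcounts: pp0:2 pp1:2 pp2:1 pp3:2 pp4:1
Op 5: write(P1, v2, 119). refcount(pp2)=1 -> write in place. 5 ppages; refcounts: pp0:2 pp1:2 pp2:1 pp3:2 pp4:1
Op 6: write(P1, v3, 153). refcount(pp3)=2>1 -> COPY to pp5. 6 ppages; refcounts: pp0:2 pp1:2 pp2:1 pp3:1 pp4:1 pp5:1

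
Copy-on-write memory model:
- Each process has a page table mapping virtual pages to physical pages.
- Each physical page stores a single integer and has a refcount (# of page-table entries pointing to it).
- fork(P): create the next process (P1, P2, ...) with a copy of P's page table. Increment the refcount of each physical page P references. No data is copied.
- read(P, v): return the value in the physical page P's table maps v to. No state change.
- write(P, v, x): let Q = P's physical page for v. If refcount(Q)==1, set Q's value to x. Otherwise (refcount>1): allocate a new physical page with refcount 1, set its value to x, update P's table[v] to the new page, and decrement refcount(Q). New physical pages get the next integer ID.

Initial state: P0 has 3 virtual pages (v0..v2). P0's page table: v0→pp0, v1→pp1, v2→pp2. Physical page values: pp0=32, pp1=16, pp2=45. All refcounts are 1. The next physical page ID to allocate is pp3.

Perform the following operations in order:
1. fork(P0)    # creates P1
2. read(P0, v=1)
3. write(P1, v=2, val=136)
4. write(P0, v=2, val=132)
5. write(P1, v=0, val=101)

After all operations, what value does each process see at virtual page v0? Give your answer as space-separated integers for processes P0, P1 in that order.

Answer: 32 101

Derivation:
Op 1: fork(P0) -> P1. 3 ppages; refcounts: pp0:2 pp1:2 pp2:2
Op 2: read(P0, v1) -> 16. No state change.
Op 3: write(P1, v2, 136). refcount(pp2)=2>1 -> COPY to pp3. 4 ppages; refcounts: pp0:2 pp1:2 pp2:1 pp3:1
Op 4: write(P0, v2, 132). refcount(pp2)=1 -> write in place. 4 ppages; refcounts: pp0:2 pp1:2 pp2:1 pp3:1
Op 5: write(P1, v0, 101). refcount(pp0)=2>1 -> COPY to pp4. 5 ppages; refcounts: pp0:1 pp1:2 pp2:1 pp3:1 pp4:1
P0: v0 -> pp0 = 32
P1: v0 -> pp4 = 101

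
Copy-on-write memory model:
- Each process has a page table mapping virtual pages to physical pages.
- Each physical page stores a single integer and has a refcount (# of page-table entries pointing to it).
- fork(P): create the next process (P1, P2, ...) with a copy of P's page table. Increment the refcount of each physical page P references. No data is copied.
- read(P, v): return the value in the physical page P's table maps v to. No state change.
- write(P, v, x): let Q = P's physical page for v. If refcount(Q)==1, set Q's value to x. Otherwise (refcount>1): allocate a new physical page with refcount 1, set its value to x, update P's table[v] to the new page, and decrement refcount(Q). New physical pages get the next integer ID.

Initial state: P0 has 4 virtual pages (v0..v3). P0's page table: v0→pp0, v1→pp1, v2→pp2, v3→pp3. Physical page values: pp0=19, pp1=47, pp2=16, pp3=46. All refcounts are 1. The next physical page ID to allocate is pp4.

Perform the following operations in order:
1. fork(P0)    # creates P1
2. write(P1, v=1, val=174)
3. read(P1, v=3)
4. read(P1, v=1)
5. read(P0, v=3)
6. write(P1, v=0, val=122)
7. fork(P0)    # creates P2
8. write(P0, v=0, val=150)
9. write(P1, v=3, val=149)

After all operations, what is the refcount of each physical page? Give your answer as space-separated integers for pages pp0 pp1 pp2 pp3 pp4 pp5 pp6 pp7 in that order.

Op 1: fork(P0) -> P1. 4 ppages; refcounts: pp0:2 pp1:2 pp2:2 pp3:2
Op 2: write(P1, v1, 174). refcount(pp1)=2>1 -> COPY to pp4. 5 ppages; refcounts: pp0:2 pp1:1 pp2:2 pp3:2 pp4:1
Op 3: read(P1, v3) -> 46. No state change.
Op 4: read(P1, v1) -> 174. No state change.
Op 5: read(P0, v3) -> 46. No state change.
Op 6: write(P1, v0, 122). refcount(pp0)=2>1 -> COPY to pp5. 6 ppages; refcounts: pp0:1 pp1:1 pp2:2 pp3:2 pp4:1 pp5:1
Op 7: fork(P0) -> P2. 6 ppages; refcounts: pp0:2 pp1:2 pp2:3 pp3:3 pp4:1 pp5:1
Op 8: write(P0, v0, 150). refcount(pp0)=2>1 -> COPY to pp6. 7 ppages; refcounts: pp0:1 pp1:2 pp2:3 pp3:3 pp4:1 pp5:1 pp6:1
Op 9: write(P1, v3, 149). refcount(pp3)=3>1 -> COPY to pp7. 8 ppages; refcounts: pp0:1 pp1:2 pp2:3 pp3:2 pp4:1 pp5:1 pp6:1 pp7:1

Answer: 1 2 3 2 1 1 1 1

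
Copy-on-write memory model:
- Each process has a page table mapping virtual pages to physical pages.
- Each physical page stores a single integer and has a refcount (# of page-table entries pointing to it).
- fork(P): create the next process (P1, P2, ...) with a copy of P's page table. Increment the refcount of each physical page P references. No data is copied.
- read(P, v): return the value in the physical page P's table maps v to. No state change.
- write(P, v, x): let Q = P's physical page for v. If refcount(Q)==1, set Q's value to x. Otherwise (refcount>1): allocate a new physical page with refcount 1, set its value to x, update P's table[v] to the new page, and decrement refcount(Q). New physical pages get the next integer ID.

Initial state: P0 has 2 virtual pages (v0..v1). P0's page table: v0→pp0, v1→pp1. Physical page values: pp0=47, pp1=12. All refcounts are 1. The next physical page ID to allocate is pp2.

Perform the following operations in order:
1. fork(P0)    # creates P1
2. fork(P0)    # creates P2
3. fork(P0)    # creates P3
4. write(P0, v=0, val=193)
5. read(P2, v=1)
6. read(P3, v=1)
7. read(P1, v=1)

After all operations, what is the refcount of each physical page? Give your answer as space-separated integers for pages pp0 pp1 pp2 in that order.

Answer: 3 4 1

Derivation:
Op 1: fork(P0) -> P1. 2 ppages; refcounts: pp0:2 pp1:2
Op 2: fork(P0) -> P2. 2 ppages; refcounts: pp0:3 pp1:3
Op 3: fork(P0) -> P3. 2 ppages; refcounts: pp0:4 pp1:4
Op 4: write(P0, v0, 193). refcount(pp0)=4>1 -> COPY to pp2. 3 ppages; refcounts: pp0:3 pp1:4 pp2:1
Op 5: read(P2, v1) -> 12. No state change.
Op 6: read(P3, v1) -> 12. No state change.
Op 7: read(P1, v1) -> 12. No state change.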